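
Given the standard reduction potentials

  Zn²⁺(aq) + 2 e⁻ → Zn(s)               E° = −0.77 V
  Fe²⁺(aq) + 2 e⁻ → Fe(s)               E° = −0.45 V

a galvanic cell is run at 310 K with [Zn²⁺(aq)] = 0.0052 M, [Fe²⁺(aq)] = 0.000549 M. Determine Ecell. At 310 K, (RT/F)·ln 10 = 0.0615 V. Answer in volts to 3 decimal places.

Since E°(Fe²⁺/Fe) > E°(Zn²⁺/Zn), Fe²⁺/Fe serves as the cathode.
The standard potential is −0.45 − (−0.77) = +0.32 V and the balanced reaction transfers n = 2 electrons.
Balancing gives Fe²⁺(aq) + Zn(s) → Fe(s) + Zn²⁺(aq); hence Q = [Zn²⁺(aq)] / [Fe²⁺(aq)] = 9.47 (log Q = 0.976).
E = E° − (0.0615/n)·log Q = +0.32 − (0.0615/2)(0.976) = +0.290 V.

+0.290 V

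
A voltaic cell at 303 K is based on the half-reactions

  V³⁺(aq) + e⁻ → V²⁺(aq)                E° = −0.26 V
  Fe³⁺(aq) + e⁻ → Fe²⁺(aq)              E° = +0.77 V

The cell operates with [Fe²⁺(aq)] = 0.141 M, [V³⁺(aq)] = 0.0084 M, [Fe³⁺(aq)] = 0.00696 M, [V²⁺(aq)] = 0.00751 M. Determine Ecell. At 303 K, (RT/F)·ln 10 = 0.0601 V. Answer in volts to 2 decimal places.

The Fe³⁺/Fe²⁺ couple has the more positive E°, so it is the cathode; V³⁺/V²⁺ is the anode.
The standard potential is +0.77 − (−0.26) = +1.03 V and the balanced reaction transfers n = 1 electron.
For the overall reaction Fe³⁺(aq) + V²⁺(aq) → Fe²⁺(aq) + V³⁺(aq), Q = ([Fe²⁺(aq)]·[V³⁺(aq)]) / ([Fe³⁺(aq)]·[V²⁺(aq)]) = 22.7, giving log Q = 1.355.
By the Nernst equation, E = +1.03 − (0.0601/1)·(1.355) = +0.95 V.

+0.95 V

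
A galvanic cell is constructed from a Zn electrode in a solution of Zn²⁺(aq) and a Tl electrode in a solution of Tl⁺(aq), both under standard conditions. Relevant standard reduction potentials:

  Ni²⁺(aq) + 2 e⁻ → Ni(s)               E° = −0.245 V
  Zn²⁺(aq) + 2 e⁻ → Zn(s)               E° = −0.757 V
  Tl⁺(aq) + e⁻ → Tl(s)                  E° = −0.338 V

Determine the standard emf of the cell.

The Tl⁺/Tl couple has the higher E°, so Tl ion is reduced (cathode) and Zn is oxidized (anode).
E°cell = E°(cathode) − E°(anode) = −0.338 − (−0.757) = +0.419 V.

+0.419 V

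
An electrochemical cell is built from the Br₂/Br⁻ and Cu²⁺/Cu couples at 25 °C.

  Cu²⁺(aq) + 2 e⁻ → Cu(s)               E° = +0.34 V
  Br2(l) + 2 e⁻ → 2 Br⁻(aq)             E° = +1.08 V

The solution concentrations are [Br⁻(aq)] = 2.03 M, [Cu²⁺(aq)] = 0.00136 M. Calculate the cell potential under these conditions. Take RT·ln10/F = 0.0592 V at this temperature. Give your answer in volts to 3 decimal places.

+0.807 V

The Br₂/Br⁻ couple has the more positive E°, so it is the cathode; Cu²⁺/Cu is the anode.
The standard potential is +1.08 − (+0.34) = +0.74 V and the balanced reaction transfers n = 2 electrons.
The balanced reaction is Br2(l) + Cu(s) → 2 Br⁻(aq) + Cu²⁺(aq), so Q = [Br⁻(aq)]^2·[Cu²⁺(aq)] = 0.0056 and log Q = −2.251.
E = E° − (0.0592/n)·log Q = +0.74 − (0.0592/2)(−2.251) = +0.807 V.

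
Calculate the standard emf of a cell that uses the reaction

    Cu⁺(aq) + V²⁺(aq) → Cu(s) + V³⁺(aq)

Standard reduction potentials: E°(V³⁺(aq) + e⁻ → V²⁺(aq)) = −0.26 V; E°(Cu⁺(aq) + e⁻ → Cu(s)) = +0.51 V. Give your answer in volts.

+0.77 V

Cu⁺(aq) gains electrons, so the Cu⁺/Cu couple is the cathode; the V³⁺/V²⁺ couple is the anode.
E°cell = E°(cathode) − E°(anode) = +0.51 − (−0.26) = +0.77 V.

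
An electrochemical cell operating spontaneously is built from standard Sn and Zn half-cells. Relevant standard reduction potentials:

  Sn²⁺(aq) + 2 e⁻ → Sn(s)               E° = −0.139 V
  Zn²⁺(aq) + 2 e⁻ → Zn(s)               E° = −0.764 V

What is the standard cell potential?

+0.625 V

The Sn²⁺/Sn couple has the higher E°, so Sn ion is reduced (cathode) and Zn is oxidized (anode).
E°cell = E°(cathode) − E°(anode) = −0.139 − (−0.764) = +0.625 V.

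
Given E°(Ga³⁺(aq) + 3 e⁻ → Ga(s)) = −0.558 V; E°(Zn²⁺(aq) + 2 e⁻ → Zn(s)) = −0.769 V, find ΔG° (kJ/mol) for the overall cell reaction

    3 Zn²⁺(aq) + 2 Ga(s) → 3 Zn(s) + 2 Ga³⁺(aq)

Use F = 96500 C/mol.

+122 kJ/mol

In the reaction as written Zn²⁺(aq) is reduced, so the Zn²⁺/Zn couple is the cathode and Ga³⁺/Ga is the anode.
E°cell = −0.769 − (−0.558) = −0.211 V; balancing electrons gives n = 6.
ΔG° = −nFE°cell = −(6)(96500)(−0.211) J/mol = +122 kJ/mol.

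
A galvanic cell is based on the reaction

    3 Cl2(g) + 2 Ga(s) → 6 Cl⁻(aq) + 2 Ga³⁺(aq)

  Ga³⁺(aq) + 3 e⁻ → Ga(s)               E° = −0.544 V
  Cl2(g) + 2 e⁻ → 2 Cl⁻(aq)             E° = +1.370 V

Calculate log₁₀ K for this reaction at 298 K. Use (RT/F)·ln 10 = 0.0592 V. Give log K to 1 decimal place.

The Cl₂/Cl⁻ couple is reduced (cathode); E°cell = +1.370 − (−0.544) = +1.914 V with n = 6.
At equilibrium E = 0, so log K = nE°cell / 0.0592 = (6)(+1.914) / 0.0592 = 194.0.

log K = 194.0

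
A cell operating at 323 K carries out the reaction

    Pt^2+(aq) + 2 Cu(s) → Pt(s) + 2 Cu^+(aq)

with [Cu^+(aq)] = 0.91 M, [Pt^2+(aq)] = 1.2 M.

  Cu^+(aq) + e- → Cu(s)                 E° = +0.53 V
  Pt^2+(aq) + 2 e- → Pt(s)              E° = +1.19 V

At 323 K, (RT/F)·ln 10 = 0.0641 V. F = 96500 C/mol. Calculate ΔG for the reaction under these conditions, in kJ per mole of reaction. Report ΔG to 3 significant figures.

−128 kJ/mol

E°cell = +1.19 − (+0.53) = +0.66 V; the balanced reaction transfers n = 2 electrons.
Q = [Cu^+(aq)]^2 / [Pt^2+(aq)] = 0.69, so log Q = −0.161 and E = +0.66 − (0.0641/2)(−0.161) = +0.6652 V.
ΔG = −nFE = −(2)(96500)(+0.6652) J/mol = −128 kJ/mol.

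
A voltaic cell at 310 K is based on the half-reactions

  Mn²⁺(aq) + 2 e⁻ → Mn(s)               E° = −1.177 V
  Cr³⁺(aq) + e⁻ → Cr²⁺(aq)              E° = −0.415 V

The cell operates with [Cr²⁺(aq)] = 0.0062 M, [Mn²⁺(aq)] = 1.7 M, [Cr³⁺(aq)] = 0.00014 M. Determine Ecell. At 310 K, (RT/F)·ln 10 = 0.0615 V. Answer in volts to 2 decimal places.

Since E°(Cr³⁺/Cr²⁺) > E°(Mn²⁺/Mn), Cr³⁺/Cr²⁺ serves as the cathode.
E°cell = E°cat − E°an = −0.415 − (−1.177) = +0.762 V; n = 2.
For the overall reaction 2 Cr³⁺(aq) + Mn(s) → 2 Cr²⁺(aq) + Mn²⁺(aq), Q = ([Cr²⁺(aq)]^2·[Mn²⁺(aq)]) / [Cr³⁺(aq)]^2 = 3.33×10^3, giving log Q = 3.523.
E = E° − (0.0615/n)·log Q = +0.762 − (0.0615/2)(3.523) = +0.65 V.

+0.65 V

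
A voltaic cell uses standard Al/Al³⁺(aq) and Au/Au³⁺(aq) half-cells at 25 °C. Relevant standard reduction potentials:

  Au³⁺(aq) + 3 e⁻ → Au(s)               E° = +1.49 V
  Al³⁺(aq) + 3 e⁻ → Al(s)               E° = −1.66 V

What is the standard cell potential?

The Au³⁺/Au couple has the higher E°, so Au ion is reduced (cathode) and Al is oxidized (anode).
E°cell = E°(cathode) − E°(anode) = +1.49 − (−1.66) = +3.15 V.

+3.15 V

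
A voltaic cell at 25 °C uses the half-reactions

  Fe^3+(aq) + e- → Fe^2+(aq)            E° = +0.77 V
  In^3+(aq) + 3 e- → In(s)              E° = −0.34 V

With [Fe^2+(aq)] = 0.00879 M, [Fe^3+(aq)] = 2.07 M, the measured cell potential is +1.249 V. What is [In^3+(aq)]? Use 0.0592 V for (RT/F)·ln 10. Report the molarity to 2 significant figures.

1.2 M

Fe³⁺/Fe²⁺ is the cathode (higher E°); E°cell = +0.77 − (−0.34) = +1.11 V with n = 3.
From the Nernst equation, log Q = n(E° − E)/0.0592 = 3·(+1.11 − (+1.249))/0.0592 = −7.044.
For 3 Fe^3+(aq) + In(s) → 3 Fe^2+(aq) + In^3+(aq), the reaction quotient is Q = ([Fe^2+(aq)]^3·[In^3+(aq)]) / [Fe^3+(aq)]^3.
Substituting the known concentrations and solving, log [In^3+(aq)] = 0.072 and [In^3+(aq)] = 1.2 M.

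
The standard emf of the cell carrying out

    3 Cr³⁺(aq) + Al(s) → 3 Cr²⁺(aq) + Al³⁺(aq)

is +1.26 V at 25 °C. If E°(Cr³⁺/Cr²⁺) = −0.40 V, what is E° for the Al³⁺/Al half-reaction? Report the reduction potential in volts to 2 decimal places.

In the reaction as written the Cr³⁺/Cr²⁺ couple is reduced (cathode) and Al³⁺/Al is oxidized (anode), so E°cell = E°(Cr³⁺/Cr²⁺) − E°(Al³⁺/Al).
E°(Al³⁺/Al) = E°(cathode) − E°cell = −0.40 − (+1.26) = −1.66 V.

−1.66 V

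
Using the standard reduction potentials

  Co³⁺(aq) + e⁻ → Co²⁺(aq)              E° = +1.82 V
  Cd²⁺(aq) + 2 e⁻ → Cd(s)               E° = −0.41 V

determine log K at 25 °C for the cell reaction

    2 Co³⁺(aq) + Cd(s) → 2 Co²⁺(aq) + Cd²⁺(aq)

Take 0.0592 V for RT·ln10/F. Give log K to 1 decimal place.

log K = 75.3

The Co³⁺/Co²⁺ couple is reduced (cathode); E°cell = +1.82 − (−0.41) = +2.23 V with n = 2.
At equilibrium E = 0, so log K = nE°cell / 0.0592 = (2)(+2.23) / 0.0592 = 75.3.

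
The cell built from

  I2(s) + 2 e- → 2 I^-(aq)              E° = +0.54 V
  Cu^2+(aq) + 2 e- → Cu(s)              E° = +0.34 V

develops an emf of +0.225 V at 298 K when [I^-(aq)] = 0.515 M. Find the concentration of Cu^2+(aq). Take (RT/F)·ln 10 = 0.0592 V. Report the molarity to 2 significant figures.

I₂/I⁻ is the cathode (higher E°); E°cell = +0.54 − (+0.34) = +0.20 V with n = 2.
Since E = E° − (0.0592/n)·log Q, log Q = n(E° − E)/0.0592 = −0.845.
The balanced reaction is I2(s) + Cu(s) → 2 I^-(aq) + Cu^2+(aq), so Q = [I^-(aq)]^2·[Cu^2+(aq)].
Isolating [Cu^2+(aq)] in Q = 10^{−0.845} yields log [Cu^2+(aq)] = −0.269, i.e. 0.54 M.

0.54 M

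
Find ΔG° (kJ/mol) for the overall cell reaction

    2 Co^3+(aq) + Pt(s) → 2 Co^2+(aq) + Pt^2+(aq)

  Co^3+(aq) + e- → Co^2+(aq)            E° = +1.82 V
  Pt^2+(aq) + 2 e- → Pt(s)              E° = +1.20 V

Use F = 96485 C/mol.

−120 kJ/mol

In the reaction as written Co^3+(aq) is reduced, so the Co³⁺/Co²⁺ couple is the cathode and Pt²⁺/Pt is the anode.
E°cell = +1.82 − (+1.20) = +0.62 V; balancing electrons gives n = 2.
ΔG° = −nFE°cell = −(2)(96485)(+0.62) J/mol = −120 kJ/mol.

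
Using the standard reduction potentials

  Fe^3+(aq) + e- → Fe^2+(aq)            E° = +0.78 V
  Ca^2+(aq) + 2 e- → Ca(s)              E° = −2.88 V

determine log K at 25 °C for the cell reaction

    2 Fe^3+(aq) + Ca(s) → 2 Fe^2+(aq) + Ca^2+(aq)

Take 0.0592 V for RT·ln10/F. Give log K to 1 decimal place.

The Fe³⁺/Fe²⁺ couple is reduced (cathode); E°cell = +0.78 − (−2.88) = +3.66 V with n = 2.
At equilibrium E = 0, so log K = nE°cell / 0.0592 = (2)(+3.66) / 0.0592 = 123.6.

log K = 123.6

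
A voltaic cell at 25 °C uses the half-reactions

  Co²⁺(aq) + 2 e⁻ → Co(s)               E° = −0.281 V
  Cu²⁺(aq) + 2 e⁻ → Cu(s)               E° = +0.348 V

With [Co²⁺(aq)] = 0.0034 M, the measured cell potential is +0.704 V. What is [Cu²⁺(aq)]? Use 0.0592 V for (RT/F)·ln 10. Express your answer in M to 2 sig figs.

With Cu²⁺/Cu at the cathode and Co²⁺/Co at the anode, E°cell = +0.348 − (−0.281) = +0.629 V (n = 2).
Rearranging E = E° − (0.0592/n)·log Q gives log Q = 2(+0.629 − (+0.704))/0.0592 = −2.534.
The balanced reaction is Cu²⁺(aq) + Co(s) → Cu(s) + Co²⁺(aq), so Q = [Co²⁺(aq)] / [Cu²⁺(aq)].
Isolating [Cu²⁺(aq)] in Q = 10^{−2.534} yields log [Cu²⁺(aq)] = 0.065, i.e. 1.2 M.

1.2 M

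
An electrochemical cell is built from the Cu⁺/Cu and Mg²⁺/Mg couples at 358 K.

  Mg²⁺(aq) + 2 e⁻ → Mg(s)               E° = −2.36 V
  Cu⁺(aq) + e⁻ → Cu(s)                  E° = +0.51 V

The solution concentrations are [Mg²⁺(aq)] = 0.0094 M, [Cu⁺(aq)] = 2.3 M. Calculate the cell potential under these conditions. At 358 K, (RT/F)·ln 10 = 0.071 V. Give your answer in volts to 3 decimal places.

Since E°(Cu⁺/Cu) > E°(Mg²⁺/Mg), Cu⁺/Cu serves as the cathode.
E°cell = E°cat − E°an = +0.51 − (−2.36) = +2.87 V; n = 2.
For the overall reaction 2 Cu⁺(aq) + Mg(s) → 2 Cu(s) + Mg²⁺(aq), Q = [Mg²⁺(aq)] / [Cu⁺(aq)]^2 = 0.00178, giving log Q = −2.750.
By the Nernst equation, E = +2.87 − (0.071/2)·(−2.750) = +2.968 V.

+2.968 V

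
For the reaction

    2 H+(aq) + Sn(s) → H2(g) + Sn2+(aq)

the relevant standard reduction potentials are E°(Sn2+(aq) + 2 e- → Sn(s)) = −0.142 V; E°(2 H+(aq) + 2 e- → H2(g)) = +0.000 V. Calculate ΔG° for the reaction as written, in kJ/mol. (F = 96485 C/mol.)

−27.4 kJ/mol

In the reaction as written H+(aq) is reduced, so the 2H⁺/H₂ couple is the cathode and Sn²⁺/Sn is the anode.
E°cell = +0.000 − (−0.142) = +0.142 V; balancing electrons gives n = 2.
ΔG° = −nFE°cell = −(2)(96485)(+0.142) J/mol = −27.4 kJ/mol.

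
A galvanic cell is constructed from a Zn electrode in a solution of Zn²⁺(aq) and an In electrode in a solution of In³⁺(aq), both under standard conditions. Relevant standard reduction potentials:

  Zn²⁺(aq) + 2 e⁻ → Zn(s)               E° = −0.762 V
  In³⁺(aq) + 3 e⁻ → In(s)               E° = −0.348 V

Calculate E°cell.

+0.414 V

Of the two couples in this cell, the one with the more positive reduction potential is reduced at the cathode: here that is In³⁺/In (−0.348 V); Zn²⁺/Zn (−0.762 V) is the anode.
E°cell = E°(cathode) − E°(anode) = −0.348 − (−0.762) = +0.414 V.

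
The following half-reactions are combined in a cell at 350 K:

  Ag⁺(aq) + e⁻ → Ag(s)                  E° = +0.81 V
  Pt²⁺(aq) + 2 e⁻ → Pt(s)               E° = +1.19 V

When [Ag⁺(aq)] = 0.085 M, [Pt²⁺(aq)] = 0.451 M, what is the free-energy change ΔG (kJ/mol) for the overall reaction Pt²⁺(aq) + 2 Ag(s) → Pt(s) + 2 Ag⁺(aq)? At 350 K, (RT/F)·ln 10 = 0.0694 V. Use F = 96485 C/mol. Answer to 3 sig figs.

E°cell = +1.19 − (+0.81) = +0.38 V; the balanced reaction transfers n = 2 electrons.
Q = [Ag⁺(aq)]^2 / [Pt²⁺(aq)] = 0.016, so log Q = −1.795 and E = +0.38 − (0.0694/2)(−1.795) = +0.4423 V.
Then ΔG = −nFE = −2 × 96485 × +0.4423 J/mol = −85.4 kJ/mol.

−85.4 kJ/mol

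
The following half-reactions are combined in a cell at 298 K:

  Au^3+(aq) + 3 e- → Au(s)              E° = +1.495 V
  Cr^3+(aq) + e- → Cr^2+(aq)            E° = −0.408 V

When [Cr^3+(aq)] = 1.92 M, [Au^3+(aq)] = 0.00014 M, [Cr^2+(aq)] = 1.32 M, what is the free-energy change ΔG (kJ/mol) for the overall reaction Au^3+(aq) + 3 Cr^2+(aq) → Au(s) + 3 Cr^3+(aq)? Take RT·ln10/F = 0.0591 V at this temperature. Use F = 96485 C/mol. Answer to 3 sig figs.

The standard cell potential is +1.495 − (−0.408) = +1.903 V, with n = 3 electrons in the balanced equation.
Q = [Cr^3+(aq)]^3 / ([Au^3+(aq)]·[Cr^2+(aq)]^3) = 2.2×10^4, so log Q = 4.342 and E = +1.903 − (0.0591/3)(4.342) = +1.8175 V.
Then ΔG = −nFE = −3 × 96485 × +1.8175 J/mol = −526 kJ/mol.

−526 kJ/mol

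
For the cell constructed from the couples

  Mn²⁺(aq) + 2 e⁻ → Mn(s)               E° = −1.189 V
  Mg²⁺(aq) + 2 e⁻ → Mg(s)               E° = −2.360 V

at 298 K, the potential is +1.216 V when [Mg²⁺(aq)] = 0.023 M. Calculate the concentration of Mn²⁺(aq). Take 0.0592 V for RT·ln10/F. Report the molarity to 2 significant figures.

Mn²⁺/Mn is the cathode (higher E°); E°cell = −1.189 − (−2.360) = +1.171 V with n = 2.
Since E = E° − (0.0592/n)·log Q, log Q = n(E° − E)/0.0592 = −1.520.
For Mn²⁺(aq) + Mg(s) → Mn(s) + Mg²⁺(aq), the reaction quotient is Q = [Mg²⁺(aq)] / [Mn²⁺(aq)].
Substituting the known concentrations and solving, log [Mn²⁺(aq)] = −0.118 and [Mn²⁺(aq)] = 0.76 M.

0.76 M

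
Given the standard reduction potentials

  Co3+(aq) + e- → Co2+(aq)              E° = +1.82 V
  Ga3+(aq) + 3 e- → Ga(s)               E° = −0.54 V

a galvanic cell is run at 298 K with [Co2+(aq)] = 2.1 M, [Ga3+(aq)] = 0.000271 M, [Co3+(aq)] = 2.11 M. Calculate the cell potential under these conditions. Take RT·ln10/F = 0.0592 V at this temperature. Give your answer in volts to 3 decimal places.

Co³⁺/Co²⁺ is reduced (cathode, E° = +1.82 V) and Ga³⁺/Ga is oxidized (anode).
E°cell = E°cat − E°an = +1.82 − (−0.54) = +2.36 V; n = 3.
For the overall reaction 3 Co3+(aq) + Ga(s) → 3 Co2+(aq) + Ga3+(aq), Q = ([Co2+(aq)]^3·[Ga3+(aq)]) / [Co3+(aq)]^3 = 0.000267, giving log Q = −3.573.
Applying E = E° − (RT ln10/nF)·log Q gives +2.36 − (0.0592/3)(−3.573) = +2.431 V.

+2.431 V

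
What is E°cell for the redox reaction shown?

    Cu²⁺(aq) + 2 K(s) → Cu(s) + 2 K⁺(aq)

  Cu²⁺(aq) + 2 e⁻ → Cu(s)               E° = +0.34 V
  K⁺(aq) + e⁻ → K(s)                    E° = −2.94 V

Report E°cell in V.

Cu²⁺(aq) gains electrons, so the Cu²⁺/Cu couple is the cathode; the K⁺/K couple is the anode.
E°cell = E°(cathode) − E°(anode) = +0.34 − (−2.94) = +3.28 V.

+3.28 V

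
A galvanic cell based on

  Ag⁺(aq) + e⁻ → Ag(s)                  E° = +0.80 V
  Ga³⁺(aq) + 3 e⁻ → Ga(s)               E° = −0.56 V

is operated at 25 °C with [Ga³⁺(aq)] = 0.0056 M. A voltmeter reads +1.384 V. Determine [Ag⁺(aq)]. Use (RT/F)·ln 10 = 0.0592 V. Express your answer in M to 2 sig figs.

0.45 M

Ag⁺/Ag is the cathode (higher E°); E°cell = +0.80 − (−0.56) = +1.36 V with n = 3.
Rearranging E = E° − (0.0592/n)·log Q gives log Q = 3(+1.36 − (+1.384))/0.0592 = −1.216.
Balancing electrons gives 3 Ag⁺(aq) + Ga(s) → 3 Ag(s) + Ga³⁺(aq); thus Q = [Ga³⁺(aq)] / [Ag⁺(aq)]^3.
Isolating [Ag⁺(aq)] in Q = 10^{−1.216} yields log [Ag⁺(aq)] = −0.345, i.e. 0.45 M.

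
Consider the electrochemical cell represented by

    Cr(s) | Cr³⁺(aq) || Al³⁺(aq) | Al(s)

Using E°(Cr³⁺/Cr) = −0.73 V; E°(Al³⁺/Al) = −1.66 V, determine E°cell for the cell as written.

By convention the left-hand electrode in cell notation is the anode (oxidation) and the right-hand electrode is the cathode (reduction).
E°cell = E°(right) − E°(left) = −1.66 − (−0.73) = −0.93 V.
The negative sign shows that, as written, the cell would require an external voltage to drive the reaction.

−0.93 V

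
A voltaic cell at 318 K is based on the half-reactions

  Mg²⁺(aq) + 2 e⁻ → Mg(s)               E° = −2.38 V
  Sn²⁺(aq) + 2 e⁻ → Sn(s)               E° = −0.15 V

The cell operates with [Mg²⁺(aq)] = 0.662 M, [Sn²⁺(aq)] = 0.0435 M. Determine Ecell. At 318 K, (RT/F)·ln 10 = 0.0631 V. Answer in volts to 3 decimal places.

The Sn²⁺/Sn couple has the more positive E°, so it is the cathode; Mg²⁺/Mg is the anode.
The standard potential is −0.15 − (−2.38) = +2.23 V and the balanced reaction transfers n = 2 electrons.
Balancing gives Sn²⁺(aq) + Mg(s) → Sn(s) + Mg²⁺(aq); hence Q = [Mg²⁺(aq)] / [Sn²⁺(aq)] = 15.2 (log Q = 1.182).
By the Nernst equation, E = +2.23 − (0.0631/2)·(1.182) = +2.193 V.

+2.193 V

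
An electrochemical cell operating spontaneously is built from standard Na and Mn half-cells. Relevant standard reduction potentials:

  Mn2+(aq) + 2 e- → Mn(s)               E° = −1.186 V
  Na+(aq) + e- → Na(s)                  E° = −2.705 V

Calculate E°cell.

+1.519 V

The Mn²⁺/Mn couple has the higher E°, so Mn ion is reduced (cathode) and Na is oxidized (anode).
E°cell = E°(cathode) − E°(anode) = −1.186 − (−2.705) = +1.519 V.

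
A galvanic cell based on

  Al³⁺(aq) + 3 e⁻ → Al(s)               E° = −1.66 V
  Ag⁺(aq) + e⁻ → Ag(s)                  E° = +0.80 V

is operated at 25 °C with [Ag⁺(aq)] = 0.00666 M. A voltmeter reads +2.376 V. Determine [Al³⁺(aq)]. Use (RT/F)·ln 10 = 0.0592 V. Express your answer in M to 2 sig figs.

The Ag⁺/Ag couple has the larger reduction potential, so it is the cathode: E°cell = +0.80 − (−1.66) = +2.46 V and n = 3.
Rearranging E = E° − (0.0592/n)·log Q gives log Q = 3(+2.46 − (+2.376))/0.0592 = 4.257.
The balanced reaction is 3 Ag⁺(aq) + Al(s) → 3 Ag(s) + Al³⁺(aq), so Q = [Al³⁺(aq)] / [Ag⁺(aq)]^3.
Substituting the known concentrations and solving, log [Al³⁺(aq)] = −2.273 and [Al³⁺(aq)] = 0.0053 M.

0.0053 M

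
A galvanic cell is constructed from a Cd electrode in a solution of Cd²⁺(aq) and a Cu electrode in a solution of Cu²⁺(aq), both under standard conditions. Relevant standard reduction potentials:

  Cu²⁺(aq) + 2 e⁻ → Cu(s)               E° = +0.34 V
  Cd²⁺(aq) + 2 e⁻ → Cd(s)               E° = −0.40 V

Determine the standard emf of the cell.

The Cu²⁺/Cu couple has the higher E°, so Cu ion is reduced (cathode) and Cd is oxidized (anode).
E°cell = E°(cathode) − E°(anode) = +0.34 − (−0.40) = +0.74 V.

+0.74 V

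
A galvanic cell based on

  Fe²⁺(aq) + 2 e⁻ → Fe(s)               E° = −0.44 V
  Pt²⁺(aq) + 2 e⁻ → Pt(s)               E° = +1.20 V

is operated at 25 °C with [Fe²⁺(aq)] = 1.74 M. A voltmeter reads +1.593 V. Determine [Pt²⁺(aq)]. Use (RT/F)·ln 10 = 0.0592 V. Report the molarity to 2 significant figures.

Pt²⁺/Pt is the cathode (higher E°); E°cell = +1.20 − (−0.44) = +1.64 V with n = 2.
From the Nernst equation, log Q = n(E° − E)/0.0592 = 2·(+1.64 − (+1.593))/0.0592 = 1.588.
For Pt²⁺(aq) + Fe(s) → Pt(s) + Fe²⁺(aq), the reaction quotient is Q = [Fe²⁺(aq)] / [Pt²⁺(aq)].
Solving for the unknown gives log [Pt²⁺(aq)] = −1.347, so [Pt²⁺(aq)] ≈ 0.045 M.

0.045 M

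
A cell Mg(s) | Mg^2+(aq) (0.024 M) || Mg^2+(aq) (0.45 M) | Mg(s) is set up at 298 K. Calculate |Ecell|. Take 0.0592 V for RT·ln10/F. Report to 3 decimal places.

For a concentration cell E°cell = 0, since both electrodes use the same couple.
The compartment with the higher Mg^2+(aq) concentration (0.45 M) acts as the cathode; ions are reduced there and produced at the dilute (0.024 M) anode.
With n = 2, Ecell = −(0.0592/2)·log([dilute]/[conc]) = −(0.0592/2)·log(0.024/0.45) = +0.038 V.

0.038 V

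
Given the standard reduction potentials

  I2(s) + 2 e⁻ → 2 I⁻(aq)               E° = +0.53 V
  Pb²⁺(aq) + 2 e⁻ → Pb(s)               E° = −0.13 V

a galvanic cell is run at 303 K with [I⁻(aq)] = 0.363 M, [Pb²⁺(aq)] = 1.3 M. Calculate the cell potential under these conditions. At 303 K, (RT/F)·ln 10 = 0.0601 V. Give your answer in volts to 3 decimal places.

+0.683 V

The I₂/I⁻ couple has the more positive E°, so it is the cathode; Pb²⁺/Pb is the anode.
E°cell = E°cat − E°an = +0.53 − (−0.13) = +0.66 V; n = 2.
The balanced reaction is I2(s) + Pb(s) → 2 I⁻(aq) + Pb²⁺(aq), so Q = [I⁻(aq)]^2·[Pb²⁺(aq)] = 0.171 and log Q = −0.766.
By the Nernst equation, E = +0.66 − (0.0601/2)·(−0.766) = +0.683 V.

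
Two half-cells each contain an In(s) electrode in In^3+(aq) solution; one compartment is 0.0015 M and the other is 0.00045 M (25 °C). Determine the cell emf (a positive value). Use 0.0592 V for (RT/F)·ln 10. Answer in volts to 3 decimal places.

For a concentration cell E°cell = 0, since both electrodes use the same couple.
The compartment with the higher In^3+(aq) concentration (0.0015 M) acts as the cathode; ions are reduced there and produced at the dilute (0.00045 M) anode.
With n = 3, Ecell = −(0.0592/3)·log([dilute]/[conc]) = −(0.0592/3)·log(0.00045/0.0015) = +0.010 V.

0.010 V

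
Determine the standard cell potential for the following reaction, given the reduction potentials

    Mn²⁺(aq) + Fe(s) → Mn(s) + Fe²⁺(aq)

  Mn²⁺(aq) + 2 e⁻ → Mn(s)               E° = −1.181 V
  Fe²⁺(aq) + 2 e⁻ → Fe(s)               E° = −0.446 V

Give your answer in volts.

−0.735 V

In the reaction as written, Mn²⁺(aq) is reduced (cathode) and Fe²⁺(aq) is produced by oxidation at the anode.
E°cell = E°(cathode) − E°(anode) = −1.181 − (−0.446) = −0.735 V.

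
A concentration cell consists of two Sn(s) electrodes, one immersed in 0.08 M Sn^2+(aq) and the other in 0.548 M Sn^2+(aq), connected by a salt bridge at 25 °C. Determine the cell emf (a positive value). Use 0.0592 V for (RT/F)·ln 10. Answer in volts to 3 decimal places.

For a concentration cell E°cell = 0, since both electrodes use the same couple.
The compartment with the higher Sn^2+(aq) concentration (0.548 M) acts as the cathode; ions are reduced there and produced at the dilute (0.08 M) anode.
With n = 2, Ecell = −(0.0592/2)·log([dilute]/[conc]) = −(0.0592/2)·log(0.08/0.548) = +0.025 V.

0.025 V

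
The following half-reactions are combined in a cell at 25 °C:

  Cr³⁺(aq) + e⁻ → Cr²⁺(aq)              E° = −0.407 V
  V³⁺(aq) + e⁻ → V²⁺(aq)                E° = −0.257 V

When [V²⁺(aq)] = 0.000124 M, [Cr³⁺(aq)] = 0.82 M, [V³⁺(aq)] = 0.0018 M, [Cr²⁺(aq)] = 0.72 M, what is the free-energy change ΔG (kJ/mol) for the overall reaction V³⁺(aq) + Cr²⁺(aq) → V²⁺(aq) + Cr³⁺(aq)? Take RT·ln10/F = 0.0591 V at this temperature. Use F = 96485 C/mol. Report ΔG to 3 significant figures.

With V³⁺/V²⁺ reduced at the cathode, E°cell = −0.257 − (−0.407) = +0.150 V and n = 1.
Here Q = ([V²⁺(aq)]·[Cr³⁺(aq)]) / ([V³⁺(aq)]·[Cr²⁺(aq)]) = 0.0785 (log Q = −1.105), giving E = +0.150 − (0.0591/1)·(−1.105) = +0.2153 V.
Finally ΔG = −nFE = −(1)(96485 C/mol)(+0.2153 V) = −20.8 kJ/mol.

−20.8 kJ/mol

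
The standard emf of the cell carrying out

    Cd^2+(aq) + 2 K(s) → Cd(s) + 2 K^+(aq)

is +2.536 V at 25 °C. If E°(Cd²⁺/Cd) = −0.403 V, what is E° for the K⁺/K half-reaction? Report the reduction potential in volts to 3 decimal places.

In the reaction as written the Cd²⁺/Cd couple is reduced (cathode) and K⁺/K is oxidized (anode), so E°cell = E°(Cd²⁺/Cd) − E°(K⁺/K).
E°(K⁺/K) = E°(cathode) − E°cell = −0.403 − (+2.536) = −2.939 V.

−2.939 V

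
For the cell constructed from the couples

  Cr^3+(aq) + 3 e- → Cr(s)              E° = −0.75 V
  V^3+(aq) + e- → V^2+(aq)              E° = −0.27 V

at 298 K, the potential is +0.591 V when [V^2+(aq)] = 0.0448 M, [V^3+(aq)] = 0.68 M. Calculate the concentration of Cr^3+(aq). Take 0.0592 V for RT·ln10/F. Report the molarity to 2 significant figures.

0.0083 M

The V³⁺/V²⁺ couple has the larger reduction potential, so it is the cathode: E°cell = −0.27 − (−0.75) = +0.48 V and n = 3.
From the Nernst equation, log Q = n(E° − E)/0.0592 = 3·(+0.48 − (+0.591))/0.0592 = −5.625.
Balancing electrons gives 3 V^3+(aq) + Cr(s) → 3 V^2+(aq) + Cr^3+(aq); thus Q = ([V^2+(aq)]^3·[Cr^3+(aq)]) / [V^3+(aq)]^3.
Isolating [Cr^3+(aq)] in Q = 10^{−5.625} yields log [Cr^3+(aq)] = −2.081, i.e. 0.0083 M.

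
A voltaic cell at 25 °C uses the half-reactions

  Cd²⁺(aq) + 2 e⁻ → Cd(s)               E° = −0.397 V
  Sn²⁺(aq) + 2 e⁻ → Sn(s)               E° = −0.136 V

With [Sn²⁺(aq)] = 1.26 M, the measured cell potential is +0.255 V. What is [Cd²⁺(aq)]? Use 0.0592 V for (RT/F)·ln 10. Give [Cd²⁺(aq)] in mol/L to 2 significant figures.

2.0 M

With Sn²⁺/Sn at the cathode and Cd²⁺/Cd at the anode, E°cell = −0.136 − (−0.397) = +0.261 V (n = 2).
Since E = E° − (0.0592/n)·log Q, log Q = n(E° − E)/0.0592 = 0.203.
For Sn²⁺(aq) + Cd(s) → Sn(s) + Cd²⁺(aq), the reaction quotient is Q = [Cd²⁺(aq)] / [Sn²⁺(aq)].
Solving for the unknown gives log [Cd²⁺(aq)] = 0.303, so [Cd²⁺(aq)] ≈ 2.0 M.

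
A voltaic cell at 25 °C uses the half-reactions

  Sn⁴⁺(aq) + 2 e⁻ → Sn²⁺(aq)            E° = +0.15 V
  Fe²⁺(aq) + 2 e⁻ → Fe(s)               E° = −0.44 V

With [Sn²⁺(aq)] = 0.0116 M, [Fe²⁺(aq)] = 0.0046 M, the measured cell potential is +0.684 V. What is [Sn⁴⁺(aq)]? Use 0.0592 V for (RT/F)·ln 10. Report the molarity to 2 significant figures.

0.080 M

With Sn⁴⁺/Sn²⁺ at the cathode and Fe²⁺/Fe at the anode, E°cell = +0.15 − (−0.44) = +0.59 V (n = 2).
From the Nernst equation, log Q = n(E° − E)/0.0592 = 2·(+0.59 − (+0.684))/0.0592 = −3.176.
The balanced reaction is Sn⁴⁺(aq) + Fe(s) → Sn²⁺(aq) + Fe²⁺(aq), so Q = ([Sn²⁺(aq)]·[Fe²⁺(aq)]) / [Sn⁴⁺(aq)].
Substituting the known concentrations and solving, log [Sn⁴⁺(aq)] = −1.097 and [Sn⁴⁺(aq)] = 0.080 M.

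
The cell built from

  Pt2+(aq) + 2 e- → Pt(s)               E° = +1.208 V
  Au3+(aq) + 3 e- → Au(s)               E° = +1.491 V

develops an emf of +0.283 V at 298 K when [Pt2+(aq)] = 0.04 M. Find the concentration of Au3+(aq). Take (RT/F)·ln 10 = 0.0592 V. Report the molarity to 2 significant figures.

0.0080 M

The Au³⁺/Au couple has the larger reduction potential, so it is the cathode: E°cell = +1.491 − (+1.208) = +0.283 V and n = 6.
Rearranging E = E° − (0.0592/n)·log Q gives log Q = 6(+0.283 − (+0.283))/0.0592 = 0.000.
Balancing electrons gives 2 Au3+(aq) + 3 Pt(s) → 2 Au(s) + 3 Pt2+(aq); thus Q = [Pt2+(aq)]^3 / [Au3+(aq)]^2.
Isolating [Au3+(aq)] in Q = 10^{0.000} yields log [Au3+(aq)] = −2.097, i.e. 0.0080 M.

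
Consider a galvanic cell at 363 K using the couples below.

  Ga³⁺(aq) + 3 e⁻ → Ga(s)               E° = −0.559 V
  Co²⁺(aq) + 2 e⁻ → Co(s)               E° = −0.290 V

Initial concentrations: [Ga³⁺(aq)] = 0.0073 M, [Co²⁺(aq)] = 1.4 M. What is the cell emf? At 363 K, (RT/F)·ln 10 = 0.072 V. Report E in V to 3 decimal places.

+0.326 V

Co²⁺/Co is reduced (cathode, E° = −0.290 V) and Ga³⁺/Ga is oxidized (anode).
The standard potential is −0.290 − (−0.559) = +0.269 V and the balanced reaction transfers n = 6 electrons.
Balancing gives 3 Co²⁺(aq) + 2 Ga(s) → 3 Co(s) + 2 Ga³⁺(aq); hence Q = [Ga³⁺(aq)]^2 / [Co²⁺(aq)]^3 = 1.94×10^−5 (log Q = −4.712).
E = E° − (0.072/n)·log Q = +0.269 − (0.072/6)(−4.712) = +0.326 V.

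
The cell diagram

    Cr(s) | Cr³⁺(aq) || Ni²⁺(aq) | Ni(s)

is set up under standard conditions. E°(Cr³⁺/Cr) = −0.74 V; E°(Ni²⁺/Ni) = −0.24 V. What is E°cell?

+0.50 V

By convention the left-hand electrode in cell notation is the anode (oxidation) and the right-hand electrode is the cathode (reduction).
E°cell = E°(right) − E°(left) = −0.24 − (−0.74) = +0.50 V.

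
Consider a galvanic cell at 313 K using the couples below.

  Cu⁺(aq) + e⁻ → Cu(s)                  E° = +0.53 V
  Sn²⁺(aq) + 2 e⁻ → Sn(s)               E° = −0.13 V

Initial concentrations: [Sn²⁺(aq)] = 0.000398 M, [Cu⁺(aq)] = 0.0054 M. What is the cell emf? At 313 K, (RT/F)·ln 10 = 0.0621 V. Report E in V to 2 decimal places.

+0.62 V

The Cu⁺/Cu couple has the more positive E°, so it is the cathode; Sn²⁺/Sn is the anode.
E°cell = E°cat − E°an = +0.53 − (−0.13) = +0.66 V; n = 2.
The balanced reaction is 2 Cu⁺(aq) + Sn(s) → 2 Cu(s) + Sn²⁺(aq), so Q = [Sn²⁺(aq)] / [Cu⁺(aq)]^2 = 13.6 and log Q = 1.135.
By the Nernst equation, E = +0.66 − (0.0621/2)·(1.135) = +0.62 V.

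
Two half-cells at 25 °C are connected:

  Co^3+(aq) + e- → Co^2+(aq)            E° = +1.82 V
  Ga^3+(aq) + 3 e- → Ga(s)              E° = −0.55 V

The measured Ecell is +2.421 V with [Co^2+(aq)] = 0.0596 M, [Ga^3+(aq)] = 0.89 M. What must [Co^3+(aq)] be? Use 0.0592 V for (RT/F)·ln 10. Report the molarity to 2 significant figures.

With Co³⁺/Co²⁺ at the cathode and Ga³⁺/Ga at the anode, E°cell = +1.82 − (−0.55) = +2.37 V (n = 3).
Rearranging E = E° − (0.0592/n)·log Q gives log Q = 3(+2.37 − (+2.421))/0.0592 = −2.584.
Balancing electrons gives 3 Co^3+(aq) + Ga(s) → 3 Co^2+(aq) + Ga^3+(aq); thus Q = ([Co^2+(aq)]^3·[Ga^3+(aq)]) / [Co^3+(aq)]^3.
Solving for the unknown gives log [Co^3+(aq)] = −0.380, so [Co^3+(aq)] ≈ 0.42 M.

0.42 M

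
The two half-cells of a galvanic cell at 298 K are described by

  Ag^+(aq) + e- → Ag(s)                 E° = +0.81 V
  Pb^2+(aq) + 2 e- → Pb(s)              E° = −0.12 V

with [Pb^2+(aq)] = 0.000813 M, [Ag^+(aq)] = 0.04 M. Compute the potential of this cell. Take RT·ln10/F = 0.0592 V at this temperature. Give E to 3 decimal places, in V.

+0.939 V

The Ag⁺/Ag couple has the more positive E°, so it is the cathode; Pb²⁺/Pb is the anode.
E°cell = E°cat − E°an = +0.81 − (−0.12) = +0.93 V; n = 2.
Balancing gives 2 Ag^+(aq) + Pb(s) → 2 Ag(s) + Pb^2+(aq); hence Q = [Pb^2+(aq)] / [Ag^+(aq)]^2 = 0.508 (log Q = −0.294).
E = E° − (0.0592/n)·log Q = +0.93 − (0.0592/2)(−0.294) = +0.939 V.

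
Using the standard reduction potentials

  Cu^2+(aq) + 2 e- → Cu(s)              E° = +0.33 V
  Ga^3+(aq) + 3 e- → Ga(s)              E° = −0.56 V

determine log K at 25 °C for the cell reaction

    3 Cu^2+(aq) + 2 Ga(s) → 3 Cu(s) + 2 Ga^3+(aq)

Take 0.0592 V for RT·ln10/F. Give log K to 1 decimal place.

The Cu²⁺/Cu couple is reduced (cathode); E°cell = +0.33 − (−0.56) = +0.89 V with n = 6.
At equilibrium E = 0, so log K = nE°cell / 0.0592 = (6)(+0.89) / 0.0592 = 90.2.

log K = 90.2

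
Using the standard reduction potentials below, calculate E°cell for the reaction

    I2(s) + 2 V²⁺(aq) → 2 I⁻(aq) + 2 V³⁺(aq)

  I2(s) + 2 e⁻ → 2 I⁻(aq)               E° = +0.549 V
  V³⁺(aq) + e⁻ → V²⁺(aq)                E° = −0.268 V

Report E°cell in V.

+0.817 V

I2(s) gains electrons, so the I₂/I⁻ couple is the cathode; the V³⁺/V²⁺ couple is the anode.
E°cell = E°(cathode) − E°(anode) = +0.549 − (−0.268) = +0.817 V.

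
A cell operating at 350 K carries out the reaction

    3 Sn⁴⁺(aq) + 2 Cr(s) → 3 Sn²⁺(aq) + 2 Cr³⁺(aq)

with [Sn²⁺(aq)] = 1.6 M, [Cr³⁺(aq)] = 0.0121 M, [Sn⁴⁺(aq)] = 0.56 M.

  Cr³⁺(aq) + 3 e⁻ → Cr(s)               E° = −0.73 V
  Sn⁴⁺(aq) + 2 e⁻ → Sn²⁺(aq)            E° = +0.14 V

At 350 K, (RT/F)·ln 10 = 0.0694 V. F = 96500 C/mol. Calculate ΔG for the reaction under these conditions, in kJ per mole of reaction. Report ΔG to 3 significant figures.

−520 kJ/mol

E°cell = +0.14 − (−0.73) = +0.87 V; the balanced reaction transfers n = 6 electrons.
Q = ([Sn²⁺(aq)]^3·[Cr³⁺(aq)]^2) / [Sn⁴⁺(aq)]^3 = 0.00341, so log Q = −2.467 and E = +0.87 − (0.0694/6)(−2.467) = +0.8985 V.
Finally ΔG = −nFE = −(6)(96500 C/mol)(+0.8985 V) = −520 kJ/mol.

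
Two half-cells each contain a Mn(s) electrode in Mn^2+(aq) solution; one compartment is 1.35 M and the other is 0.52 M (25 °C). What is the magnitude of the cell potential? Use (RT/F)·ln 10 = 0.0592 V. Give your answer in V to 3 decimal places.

For a concentration cell E°cell = 0, since both electrodes use the same couple.
The compartment with the higher Mn^2+(aq) concentration (1.35 M) acts as the cathode; ions are reduced there and produced at the dilute (0.52 M) anode.
With n = 2, Ecell = −(0.0592/2)·log([dilute]/[conc]) = −(0.0592/2)·log(0.52/1.35) = +0.012 V.

0.012 V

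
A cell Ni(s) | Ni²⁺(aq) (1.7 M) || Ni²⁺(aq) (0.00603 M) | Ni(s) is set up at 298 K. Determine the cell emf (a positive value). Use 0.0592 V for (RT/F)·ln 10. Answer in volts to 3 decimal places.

For a concentration cell E°cell = 0, since both electrodes use the same couple.
The compartment with the higher Ni²⁺(aq) concentration (1.7 M) acts as the cathode; ions are reduced there and produced at the dilute (0.00603 M) anode.
With n = 2, Ecell = −(0.0592/2)·log([dilute]/[conc]) = −(0.0592/2)·log(0.00603/1.7) = +0.073 V.

0.073 V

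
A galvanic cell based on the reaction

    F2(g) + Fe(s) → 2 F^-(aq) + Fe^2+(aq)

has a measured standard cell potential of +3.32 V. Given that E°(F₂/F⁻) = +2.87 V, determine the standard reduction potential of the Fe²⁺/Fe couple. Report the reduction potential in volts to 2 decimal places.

−0.45 V

In the reaction as written the F₂/F⁻ couple is reduced (cathode) and Fe²⁺/Fe is oxidized (anode), so E°cell = E°(F₂/F⁻) − E°(Fe²⁺/Fe).
E°(Fe²⁺/Fe) = E°(cathode) − E°cell = +2.87 − (+3.32) = −0.45 V.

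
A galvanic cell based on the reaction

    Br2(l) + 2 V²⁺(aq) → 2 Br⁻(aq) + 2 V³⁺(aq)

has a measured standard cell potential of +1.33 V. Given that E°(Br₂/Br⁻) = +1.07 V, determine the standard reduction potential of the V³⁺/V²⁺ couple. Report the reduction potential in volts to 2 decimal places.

−0.26 V

In the reaction as written the Br₂/Br⁻ couple is reduced (cathode) and V³⁺/V²⁺ is oxidized (anode), so E°cell = E°(Br₂/Br⁻) − E°(V³⁺/V²⁺).
E°(V³⁺/V²⁺) = E°(cathode) − E°cell = +1.07 − (+1.33) = −0.26 V.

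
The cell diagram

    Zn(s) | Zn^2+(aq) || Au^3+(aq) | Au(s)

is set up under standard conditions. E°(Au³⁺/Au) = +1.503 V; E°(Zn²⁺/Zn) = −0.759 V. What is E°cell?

+2.262 V

By convention the left-hand electrode in cell notation is the anode (oxidation) and the right-hand electrode is the cathode (reduction).
E°cell = E°(right) − E°(left) = +1.503 − (−0.759) = +2.262 V.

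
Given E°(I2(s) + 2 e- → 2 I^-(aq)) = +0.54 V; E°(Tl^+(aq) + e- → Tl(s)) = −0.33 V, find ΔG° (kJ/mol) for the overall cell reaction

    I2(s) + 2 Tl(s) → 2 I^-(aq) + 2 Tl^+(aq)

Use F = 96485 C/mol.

In the reaction as written I2(s) is reduced, so the I₂/I⁻ couple is the cathode and Tl⁺/Tl is the anode.
E°cell = +0.54 − (−0.33) = +0.87 V; balancing electrons gives n = 2.
ΔG° = −nFE°cell = −(2)(96485)(+0.87) J/mol = −168 kJ/mol.

−168 kJ/mol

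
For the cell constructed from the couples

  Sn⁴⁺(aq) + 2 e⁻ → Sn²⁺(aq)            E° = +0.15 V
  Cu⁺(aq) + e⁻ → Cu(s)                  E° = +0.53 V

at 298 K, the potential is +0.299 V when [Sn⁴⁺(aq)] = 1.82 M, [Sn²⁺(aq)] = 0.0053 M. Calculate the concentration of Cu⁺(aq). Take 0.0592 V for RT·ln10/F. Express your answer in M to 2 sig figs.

With Cu⁺/Cu at the cathode and Sn⁴⁺/Sn²⁺ at the anode, E°cell = +0.53 − (+0.15) = +0.38 V (n = 2).
Since E = E° − (0.0592/n)·log Q, log Q = n(E° − E)/0.0592 = 2.736.
The balanced reaction is 2 Cu⁺(aq) + Sn²⁺(aq) → 2 Cu(s) + Sn⁴⁺(aq), so Q = [Sn⁴⁺(aq)] / ([Cu⁺(aq)]^2·[Sn²⁺(aq)]).
Substituting the known concentrations and solving, log [Cu⁺(aq)] = −0.100 and [Cu⁺(aq)] = 0.79 M.

0.79 M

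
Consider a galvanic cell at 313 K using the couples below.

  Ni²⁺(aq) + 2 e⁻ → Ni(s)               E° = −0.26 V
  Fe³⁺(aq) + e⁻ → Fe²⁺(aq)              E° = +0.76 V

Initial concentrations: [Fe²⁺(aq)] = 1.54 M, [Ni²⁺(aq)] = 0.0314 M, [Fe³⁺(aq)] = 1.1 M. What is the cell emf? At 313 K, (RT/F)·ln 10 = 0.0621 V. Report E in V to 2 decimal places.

Fe³⁺/Fe²⁺ is reduced (cathode, E° = +0.76 V) and Ni²⁺/Ni is oxidized (anode).
The standard potential is +0.76 − (−0.26) = +1.02 V and the balanced reaction transfers n = 2 electrons.
For the overall reaction 2 Fe³⁺(aq) + Ni(s) → 2 Fe²⁺(aq) + Ni²⁺(aq), Q = ([Fe²⁺(aq)]^2·[Ni²⁺(aq)]) / [Fe³⁺(aq)]^2 = 0.0615, giving log Q = −1.211.
Applying E = E° − (RT ln10/nF)·log Q gives +1.02 − (0.0621/2)(−1.211) = +1.06 V.

+1.06 V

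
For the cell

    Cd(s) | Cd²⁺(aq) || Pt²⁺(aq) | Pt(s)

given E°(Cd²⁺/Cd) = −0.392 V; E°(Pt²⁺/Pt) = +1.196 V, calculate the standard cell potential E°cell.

+1.588 V

By convention the left-hand electrode in cell notation is the anode (oxidation) and the right-hand electrode is the cathode (reduction).
E°cell = E°(right) − E°(left) = +1.196 − (−0.392) = +1.588 V.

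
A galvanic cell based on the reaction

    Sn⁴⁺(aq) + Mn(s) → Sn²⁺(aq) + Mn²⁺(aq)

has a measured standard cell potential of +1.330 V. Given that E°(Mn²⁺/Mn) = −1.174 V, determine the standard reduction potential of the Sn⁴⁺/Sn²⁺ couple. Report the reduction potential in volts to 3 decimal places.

In the reaction as written the Sn⁴⁺/Sn²⁺ couple is reduced (cathode) and Mn²⁺/Mn is oxidized (anode), so E°cell = E°(Sn⁴⁺/Sn²⁺) − E°(Mn²⁺/Mn).
E°(Sn⁴⁺/Sn²⁺) = E°cell + E°(anode) = +1.330 + (−1.174) = +0.156 V.

+0.156 V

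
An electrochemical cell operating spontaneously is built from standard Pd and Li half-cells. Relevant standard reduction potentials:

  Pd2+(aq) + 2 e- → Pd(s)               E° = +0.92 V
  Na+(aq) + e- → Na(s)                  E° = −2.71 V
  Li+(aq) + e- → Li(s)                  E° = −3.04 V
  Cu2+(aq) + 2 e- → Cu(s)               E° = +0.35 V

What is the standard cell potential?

+3.96 V

Of the two couples in this cell, the one with the more positive reduction potential is reduced at the cathode: here that is Pd²⁺/Pd (+0.92 V); Li⁺/Li (−3.04 V) is the anode.
E°cell = E°(cathode) − E°(anode) = +0.92 − (−3.04) = +3.96 V.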